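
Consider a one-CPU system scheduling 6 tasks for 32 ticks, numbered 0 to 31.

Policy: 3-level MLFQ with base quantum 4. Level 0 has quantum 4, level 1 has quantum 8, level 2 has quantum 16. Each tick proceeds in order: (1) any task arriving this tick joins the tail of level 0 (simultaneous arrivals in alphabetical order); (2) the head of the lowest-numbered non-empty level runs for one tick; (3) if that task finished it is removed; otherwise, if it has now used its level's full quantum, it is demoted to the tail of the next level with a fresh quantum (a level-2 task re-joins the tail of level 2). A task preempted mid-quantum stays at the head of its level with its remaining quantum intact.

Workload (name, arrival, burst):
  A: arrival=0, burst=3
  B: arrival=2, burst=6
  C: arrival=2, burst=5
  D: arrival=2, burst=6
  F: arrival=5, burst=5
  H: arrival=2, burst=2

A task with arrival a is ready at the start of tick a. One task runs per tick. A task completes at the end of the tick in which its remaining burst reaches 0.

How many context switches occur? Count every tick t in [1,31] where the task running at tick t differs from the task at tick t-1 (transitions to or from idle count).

t=0: L0/L1/L2 = A/-/- → run A
t=1: L0/L1/L2 = A/-/- → run A
t=2: L0/L1/L2 = ABCDH/-/- → run A
t=3: L0/L1/L2 = BCDH/-/- → run B
t=4: L0/L1/L2 = BCDH/-/- → run B
t=5: L0/L1/L2 = BCDHF/-/- → run B
t=6: L0/L1/L2 = BCDHF/-/- → run B
t=7: L0/L1/L2 = CDHF/B/- → run C
t=8: L0/L1/L2 = CDHF/B/- → run C
t=9: L0/L1/L2 = CDHF/B/- → run C
t=10: L0/L1/L2 = CDHF/B/- → run C
t=11: L0/L1/L2 = DHF/BC/- → run D
t=12: L0/L1/L2 = DHF/BC/- → run D
t=13: L0/L1/L2 = DHF/BC/- → run D
t=14: L0/L1/L2 = DHF/BC/- → run D
t=15: L0/L1/L2 = HF/BCD/- → run H
t=16: L0/L1/L2 = HF/BCD/- → run H
t=17: L0/L1/L2 = F/BCD/- → run F
t=18: L0/L1/L2 = F/BCD/- → run F
t=19: L0/L1/L2 = F/BCD/- → run F
t=20: L0/L1/L2 = F/BCD/- → run F
t=21: L0/L1/L2 = -/BCDF/- → run B
t=22: L0/L1/L2 = -/BCDF/- → run B
t=23: L0/L1/L2 = -/CDF/- → run C
t=24: L0/L1/L2 = -/DF/- → run D
t=25: L0/L1/L2 = -/DF/- → run D
t=26: L0/L1/L2 = -/F/- → run F
t=27: (idle)
t=28: (idle)
t=29: (idle)
t=30: (idle)
t=31: (idle)

context switches = 10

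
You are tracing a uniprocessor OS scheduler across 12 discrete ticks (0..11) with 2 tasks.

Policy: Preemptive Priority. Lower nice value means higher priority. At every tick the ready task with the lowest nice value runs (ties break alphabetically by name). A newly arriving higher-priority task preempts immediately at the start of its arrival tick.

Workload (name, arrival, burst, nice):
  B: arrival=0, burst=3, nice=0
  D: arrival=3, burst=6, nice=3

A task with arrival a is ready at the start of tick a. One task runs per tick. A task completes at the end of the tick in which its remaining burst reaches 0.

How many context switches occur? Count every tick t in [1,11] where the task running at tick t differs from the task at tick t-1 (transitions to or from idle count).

t=0: ready={B} → run B
t=1: ready={B} → run B
t=2: ready={B} → run B
t=3: ready={D} → run D
t=4: ready={D} → run D
t=5: ready={D} → run D
t=6: ready={D} → run D
t=7: ready={D} → run D
t=8: ready={D} → run D
t=9: (idle)
t=10: (idle)
t=11: (idle)

context switches = 2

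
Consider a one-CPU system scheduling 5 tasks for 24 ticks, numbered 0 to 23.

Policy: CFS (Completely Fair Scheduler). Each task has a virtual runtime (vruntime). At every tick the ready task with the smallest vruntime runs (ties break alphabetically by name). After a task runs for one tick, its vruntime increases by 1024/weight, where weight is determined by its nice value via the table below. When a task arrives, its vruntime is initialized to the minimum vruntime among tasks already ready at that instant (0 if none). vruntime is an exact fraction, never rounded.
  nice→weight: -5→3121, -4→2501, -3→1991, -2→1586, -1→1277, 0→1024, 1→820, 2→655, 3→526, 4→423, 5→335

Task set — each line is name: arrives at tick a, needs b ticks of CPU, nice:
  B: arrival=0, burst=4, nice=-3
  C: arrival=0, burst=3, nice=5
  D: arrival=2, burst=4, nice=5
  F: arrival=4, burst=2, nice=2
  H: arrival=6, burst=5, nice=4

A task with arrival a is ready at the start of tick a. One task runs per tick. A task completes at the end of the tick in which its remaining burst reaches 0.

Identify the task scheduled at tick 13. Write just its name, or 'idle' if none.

t=0: vr[B=0 C=0] → run B
t=1: vr[B=1024/1991 C=0] → run C
t=2: vr[B=1024/1991 C=1024/335 D=1024/1991] → run B
t=3: vr[B=2048/1991 C=1024/335 D=1024/1991] → run D
t=4: vr[B=2048/1991 C=1024/335 D=2381824/666985 F=2048/1991] → run B
t=5: vr[B=3072/1991 C=1024/335 D=2381824/666985 F=2048/1991] → run F
t=6: vr[B=3072/1991 C=1024/335 D=2381824/666985 F=3380224/1304105 H=3072/1991] → run B
t=7: vr[C=1024/335 D=2381824/666985 F=3380224/1304105 H=3072/1991] → run H
t=8: vr[C=1024/335 D=2381824/666985 F=3380224/1304105 H=3338240/842193] → run F
t=9: vr[C=1024/335 D=2381824/666985 H=3338240/842193] → run C
t=10: vr[C=2048/335 D=2381824/666985 H=3338240/842193] → run D
t=11: vr[C=2048/335 D=4420608/666985 H=3338240/842193] → run H
t=12: vr[C=2048/335 D=4420608/666985 H=5377024/842193] → run C
t=13: vr[D=4420608/666985 H=5377024/842193] → run H
t=14: vr[D=4420608/666985 H=2471936/280731] → run D
t=15: vr[D=6459392/666985 H=2471936/280731] → run H
t=16: vr[D=6459392/666985 H=9454592/842193] → run D
t=17: vr[H=9454592/842193] → run H
t=18: (idle)
t=19: (idle)
t=20: (idle)
t=21: (idle)
t=22: (idle)
t=23: (idle)

running at tick 13 = H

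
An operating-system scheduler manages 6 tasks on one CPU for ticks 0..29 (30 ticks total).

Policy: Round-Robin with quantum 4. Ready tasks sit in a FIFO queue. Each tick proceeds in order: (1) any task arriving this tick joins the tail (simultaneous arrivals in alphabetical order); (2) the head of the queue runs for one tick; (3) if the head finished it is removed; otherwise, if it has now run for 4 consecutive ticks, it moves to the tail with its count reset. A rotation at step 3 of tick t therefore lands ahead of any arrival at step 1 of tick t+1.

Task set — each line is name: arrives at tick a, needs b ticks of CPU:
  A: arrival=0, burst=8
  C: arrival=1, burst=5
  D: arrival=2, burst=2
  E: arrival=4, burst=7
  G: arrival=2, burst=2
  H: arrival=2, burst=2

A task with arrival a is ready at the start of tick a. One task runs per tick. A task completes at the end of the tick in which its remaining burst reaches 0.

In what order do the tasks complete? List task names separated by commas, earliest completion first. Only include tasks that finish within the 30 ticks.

completion order = D, G, H, A, C, E

t=0: queue=[A] q_used=0 → run A
t=1: queue=[A,C] q_used=1 → run A
t=2: queue=[A,C,D,G,H] q_used=2 → run A
t=3: queue=[A,C,D,G,H] q_used=3 → run A
t=4: queue=[C,D,G,H,A,E] q_used=0 → run C
t=5: queue=[C,D,G,H,A,E] q_used=1 → run C
t=6: queue=[C,D,G,H,A,E] q_used=2 → run C
t=7: queue=[C,D,G,H,A,E] q_used=3 → run C
t=8: queue=[D,G,H,A,E,C] q_used=0 → run D
t=9: queue=[D,G,H,A,E,C] q_used=1 → run D
t=10: queue=[G,H,A,E,C] q_used=0 → run G
t=11: queue=[G,H,A,E,C] q_used=1 → run G
t=12: queue=[H,A,E,C] q_used=0 → run H
t=13: queue=[H,A,E,C] q_used=1 → run H
t=14: queue=[A,E,C] q_used=0 → run A
t=15: queue=[A,E,C] q_used=1 → run A
t=16: queue=[A,E,C] q_used=2 → run A
t=17: queue=[A,E,C] q_used=3 → run A
t=18: queue=[E,C] q_used=0 → run E
t=19: queue=[E,C] q_used=1 → run E
t=20: queue=[E,C] q_used=2 → run E
t=21: queue=[E,C] q_used=3 → run E
t=22: queue=[C,E] q_used=0 → run C
t=23: queue=[E] q_used=0 → run E
t=24: queue=[E] q_used=1 → run E
t=25: queue=[E] q_used=2 → run E
t=26: (idle)
t=27: (idle)
t=28: (idle)
t=29: (idle)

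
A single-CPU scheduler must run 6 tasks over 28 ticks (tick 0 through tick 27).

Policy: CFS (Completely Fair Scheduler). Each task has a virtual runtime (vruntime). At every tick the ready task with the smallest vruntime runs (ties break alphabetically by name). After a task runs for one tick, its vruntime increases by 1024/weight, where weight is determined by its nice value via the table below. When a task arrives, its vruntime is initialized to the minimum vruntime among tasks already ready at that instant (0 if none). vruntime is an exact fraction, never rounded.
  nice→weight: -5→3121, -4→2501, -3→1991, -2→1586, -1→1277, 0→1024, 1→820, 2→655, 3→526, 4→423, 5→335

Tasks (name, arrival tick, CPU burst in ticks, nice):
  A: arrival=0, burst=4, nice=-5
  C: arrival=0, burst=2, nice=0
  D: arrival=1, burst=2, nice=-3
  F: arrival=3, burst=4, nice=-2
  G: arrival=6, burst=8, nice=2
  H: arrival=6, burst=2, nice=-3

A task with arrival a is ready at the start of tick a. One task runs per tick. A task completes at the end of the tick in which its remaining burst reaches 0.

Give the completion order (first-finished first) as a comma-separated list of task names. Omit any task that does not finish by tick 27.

completion order = D, A, C, H, F, G

t=0: vr[A=0 C=0] → run A
t=1: vr[A=1024/3121 C=0 D=0] → run C
t=2: vr[A=1024/3121 C=1 D=0] → run D
t=3: vr[A=1024/3121 C=1 D=1024/1991 F=1024/3121] → run A
t=4: vr[A=2048/3121 C=1 D=1024/1991 F=1024/3121] → run F
t=5: vr[A=2048/3121 C=1 D=1024/1991 F=2409984/2474953] → run D
t=6: vr[A=2048/3121 C=1 F=2409984/2474953 G=2048/3121 H=2048/3121] → run A
t=7: vr[A=3072/3121 C=1 F=2409984/2474953 G=2048/3121 H=2048/3121] → run G
t=8: vr[A=3072/3121 C=1 F=2409984/2474953 G=4537344/2044255 H=2048/3121] → run H
t=9: vr[A=3072/3121 C=1 F=2409984/2474953 G=4537344/2044255 H=7273472/6213911] → run F
t=10: vr[A=3072/3121 C=1 F=4007936/2474953 G=4537344/2044255 H=7273472/6213911] → run A
t=11: vr[C=1 F=4007936/2474953 G=4537344/2044255 H=7273472/6213911] → run C
t=12: vr[F=4007936/2474953 G=4537344/2044255 H=7273472/6213911] → run H
t=13: vr[F=4007936/2474953 G=4537344/2044255] → run F
t=14: vr[F=5605888/2474953 G=4537344/2044255] → run G
t=15: vr[F=5605888/2474953 G=7733248/2044255] → run F
t=16: vr[G=7733248/2044255] → run G
t=17: vr[G=10929152/2044255] → run G
t=18: vr[G=14125056/2044255] → run G
t=19: vr[G=3464192/408851] → run G
t=20: vr[G=20516864/2044255] → run G
t=21: vr[G=23712768/2044255] → run G
t=22: (idle)
t=23: (idle)
t=24: (idle)
t=25: (idle)
t=26: (idle)
t=27: (idle)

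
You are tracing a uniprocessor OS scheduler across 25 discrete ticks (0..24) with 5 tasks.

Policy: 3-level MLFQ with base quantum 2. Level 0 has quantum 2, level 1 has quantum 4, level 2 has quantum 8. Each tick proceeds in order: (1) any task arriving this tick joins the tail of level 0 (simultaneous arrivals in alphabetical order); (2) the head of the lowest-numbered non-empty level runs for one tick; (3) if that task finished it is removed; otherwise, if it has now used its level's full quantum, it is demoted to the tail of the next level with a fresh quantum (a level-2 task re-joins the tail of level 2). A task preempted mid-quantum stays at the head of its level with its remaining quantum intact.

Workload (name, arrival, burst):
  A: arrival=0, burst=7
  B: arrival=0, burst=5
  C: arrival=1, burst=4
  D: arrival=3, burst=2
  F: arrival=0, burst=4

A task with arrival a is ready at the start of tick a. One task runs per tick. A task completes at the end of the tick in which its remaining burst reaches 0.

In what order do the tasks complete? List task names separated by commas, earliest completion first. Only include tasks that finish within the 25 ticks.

completion order = D, B, F, C, A

t=0: L0/L1/L2 = ABF/-/- → run A
t=1: L0/L1/L2 = ABFC/-/- → run A
t=2: L0/L1/L2 = BFC/A/- → run B
t=3: L0/L1/L2 = BFCD/A/- → run B
t=4: L0/L1/L2 = FCD/AB/- → run F
t=5: L0/L1/L2 = FCD/AB/- → run F
t=6: L0/L1/L2 = CD/ABF/- → run C
t=7: L0/L1/L2 = CD/ABF/- → run C
t=8: L0/L1/L2 = D/ABFC/- → run D
t=9: L0/L1/L2 = D/ABFC/- → run D
t=10: L0/L1/L2 = -/ABFC/- → run A
t=11: L0/L1/L2 = -/ABFC/- → run A
t=12: L0/L1/L2 = -/ABFC/- → run A
t=13: L0/L1/L2 = -/ABFC/- → run A
t=14: L0/L1/L2 = -/BFC/A → run B
t=15: L0/L1/L2 = -/BFC/A → run B
t=16: L0/L1/L2 = -/BFC/A → run B
t=17: L0/L1/L2 = -/FC/A → run F
t=18: L0/L1/L2 = -/FC/A → run F
t=19: L0/L1/L2 = -/C/A → run C
t=20: L0/L1/L2 = -/C/A → run C
t=21: L0/L1/L2 = -/-/A → run A
t=22: (idle)
t=23: (idle)
t=24: (idle)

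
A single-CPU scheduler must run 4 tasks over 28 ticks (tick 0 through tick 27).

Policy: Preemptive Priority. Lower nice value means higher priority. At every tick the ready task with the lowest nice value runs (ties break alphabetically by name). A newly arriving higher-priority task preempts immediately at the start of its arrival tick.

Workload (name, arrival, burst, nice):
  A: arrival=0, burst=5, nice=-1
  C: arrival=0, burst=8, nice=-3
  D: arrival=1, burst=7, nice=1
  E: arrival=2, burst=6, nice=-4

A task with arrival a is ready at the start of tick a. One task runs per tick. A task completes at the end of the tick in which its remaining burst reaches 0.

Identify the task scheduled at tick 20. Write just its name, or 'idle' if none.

t=0: ready={A,C} → run C
t=1: ready={A,C,D} → run C
t=2: ready={A,C,D,E} → run E
t=3: ready={A,C,D,E} → run E
t=4: ready={A,C,D,E} → run E
t=5: ready={A,C,D,E} → run E
t=6: ready={A,C,D,E} → run E
t=7: ready={A,C,D,E} → run E
t=8: ready={A,C,D} → run C
t=9: ready={A,C,D} → run C
t=10: ready={A,C,D} → run C
t=11: ready={A,C,D} → run C
t=12: ready={A,C,D} → run C
t=13: ready={A,C,D} → run C
t=14: ready={A,D} → run A
t=15: ready={A,D} → run A
t=16: ready={A,D} → run A
t=17: ready={A,D} → run A
t=18: ready={A,D} → run A
t=19: ready={D} → run D
t=20: ready={D} → run D
t=21: ready={D} → run D
t=22: ready={D} → run D
t=23: ready={D} → run D
t=24: ready={D} → run D
t=25: ready={D} → run D
t=26: (idle)
t=27: (idle)

running at tick 20 = D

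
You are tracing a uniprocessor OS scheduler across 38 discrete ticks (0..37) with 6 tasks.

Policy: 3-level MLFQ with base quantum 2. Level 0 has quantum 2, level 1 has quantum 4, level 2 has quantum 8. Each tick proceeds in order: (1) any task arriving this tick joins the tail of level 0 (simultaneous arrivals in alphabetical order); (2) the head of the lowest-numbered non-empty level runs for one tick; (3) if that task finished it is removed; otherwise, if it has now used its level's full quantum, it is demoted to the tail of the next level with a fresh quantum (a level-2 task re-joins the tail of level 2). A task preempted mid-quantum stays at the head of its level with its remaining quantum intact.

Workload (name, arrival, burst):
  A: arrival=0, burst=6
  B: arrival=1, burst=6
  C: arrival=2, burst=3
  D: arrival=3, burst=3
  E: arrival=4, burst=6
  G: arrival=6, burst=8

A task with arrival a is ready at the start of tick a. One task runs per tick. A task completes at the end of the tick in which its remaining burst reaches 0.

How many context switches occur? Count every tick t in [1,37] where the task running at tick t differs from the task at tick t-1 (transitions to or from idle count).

t=0: L0/L1/L2 = A/-/- → run A
t=1: L0/L1/L2 = AB/-/- → run A
t=2: L0/L1/L2 = BC/A/- → run B
t=3: L0/L1/L2 = BCD/A/- → run B
t=4: L0/L1/L2 = CDE/AB/- → run C
t=5: L0/L1/L2 = CDE/AB/- → run C
t=6: L0/L1/L2 = DEG/ABC/- → run D
t=7: L0/L1/L2 = DEG/ABC/- → run D
t=8: L0/L1/L2 = EG/ABCD/- → run E
t=9: L0/L1/L2 = EG/ABCD/- → run E
t=10: L0/L1/L2 = G/ABCDE/- → run G
t=11: L0/L1/L2 = G/ABCDE/- → run G
t=12: L0/L1/L2 = -/ABCDEG/- → run A
t=13: L0/L1/L2 = -/ABCDEG/- → run A
t=14: L0/L1/L2 = -/ABCDEG/- → run A
t=15: L0/L1/L2 = -/ABCDEG/- → run A
t=16: L0/L1/L2 = -/BCDEG/- → run B
t=17: L0/L1/L2 = -/BCDEG/- → run B
t=18: L0/L1/L2 = -/BCDEG/- → run B
t=19: L0/L1/L2 = -/BCDEG/- → run B
t=20: L0/L1/L2 = -/CDEG/- → run C
t=21: L0/L1/L2 = -/DEG/- → run D
t=22: L0/L1/L2 = -/EG/- → run E
t=23: L0/L1/L2 = -/EG/- → run E
t=24: L0/L1/L2 = -/EG/- → run E
t=25: L0/L1/L2 = -/EG/- → run E
t=26: L0/L1/L2 = -/G/- → run G
t=27: L0/L1/L2 = -/G/- → run G
t=28: L0/L1/L2 = -/G/- → run G
t=29: L0/L1/L2 = -/G/- → run G
t=30: L0/L1/L2 = -/-/G → run G
t=31: L0/L1/L2 = -/-/G → run G
t=32: (idle)
t=33: (idle)
t=34: (idle)
t=35: (idle)
t=36: (idle)
t=37: (idle)

context switches = 12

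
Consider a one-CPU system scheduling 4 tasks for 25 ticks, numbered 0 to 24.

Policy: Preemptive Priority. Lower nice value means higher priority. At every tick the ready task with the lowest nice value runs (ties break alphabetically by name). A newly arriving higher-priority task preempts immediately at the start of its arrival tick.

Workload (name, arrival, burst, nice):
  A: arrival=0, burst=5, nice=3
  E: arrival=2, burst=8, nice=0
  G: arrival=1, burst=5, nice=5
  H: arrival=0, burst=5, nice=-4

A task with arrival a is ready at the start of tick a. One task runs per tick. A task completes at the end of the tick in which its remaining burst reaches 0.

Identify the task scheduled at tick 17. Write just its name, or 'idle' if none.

t=0: ready={A,H} → run H
t=1: ready={A,G,H} → run H
t=2: ready={A,E,G,H} → run H
t=3: ready={A,E,G,H} → run H
t=4: ready={A,E,G,H} → run H
t=5: ready={A,E,G} → run E
t=6: ready={A,E,G} → run E
t=7: ready={A,E,G} → run E
t=8: ready={A,E,G} → run E
t=9: ready={A,E,G} → run E
t=10: ready={A,E,G} → run E
t=11: ready={A,E,G} → run E
t=12: ready={A,E,G} → run E
t=13: ready={A,G} → run A
t=14: ready={A,G} → run A
t=15: ready={A,G} → run A
t=16: ready={A,G} → run A
t=17: ready={A,G} → run A
t=18: ready={G} → run G
t=19: ready={G} → run G
t=20: ready={G} → run G
t=21: ready={G} → run G
t=22: ready={G} → run G
t=23: (idle)
t=24: (idle)

running at tick 17 = A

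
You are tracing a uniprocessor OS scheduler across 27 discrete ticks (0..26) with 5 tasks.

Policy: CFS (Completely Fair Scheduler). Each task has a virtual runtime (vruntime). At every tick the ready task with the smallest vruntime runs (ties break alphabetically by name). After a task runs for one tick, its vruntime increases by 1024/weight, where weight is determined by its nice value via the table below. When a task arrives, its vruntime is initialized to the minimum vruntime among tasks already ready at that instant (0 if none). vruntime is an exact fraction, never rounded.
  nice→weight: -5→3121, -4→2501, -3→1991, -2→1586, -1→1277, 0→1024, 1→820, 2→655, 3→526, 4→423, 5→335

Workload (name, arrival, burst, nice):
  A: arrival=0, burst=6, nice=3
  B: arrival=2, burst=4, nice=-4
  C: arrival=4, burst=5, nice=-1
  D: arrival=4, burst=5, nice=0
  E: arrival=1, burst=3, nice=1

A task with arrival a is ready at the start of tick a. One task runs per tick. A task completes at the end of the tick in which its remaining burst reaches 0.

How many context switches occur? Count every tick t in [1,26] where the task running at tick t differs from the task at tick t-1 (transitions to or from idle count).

t=0: vr[A=0] → run A
t=1: vr[A=512/263 E=512/263] → run A
t=2: vr[A=1024/263 B=512/263 E=512/263] → run B
t=3: vr[A=1024/263 B=1549824/657763 E=512/263] → run E
t=4: vr[A=1024/263 B=1549824/657763 C=1549824/657763 D=1549824/657763 E=172288/53915] → run B
t=5: vr[A=1024/263 B=1819136/657763 C=1549824/657763 D=1549824/657763 E=172288/53915] → run C
t=6: vr[A=1024/263 B=1819136/657763 C=2652674560/839963351 D=1549824/657763 E=172288/53915] → run D
t=7: vr[A=1024/263 B=1819136/657763 C=2652674560/839963351 D=2207587/657763 E=172288/53915] → run B
t=8: vr[A=1024/263 B=2088448/657763 C=2652674560/839963351 D=2207587/657763 E=172288/53915] → run C
t=9: vr[A=1024/263 B=2088448/657763 C=3326223872/839963351 D=2207587/657763 E=172288/53915] → run B
t=10: vr[A=1024/263 C=3326223872/839963351 D=2207587/657763 E=172288/53915] → run E
t=11: vr[A=1024/263 C=3326223872/839963351 D=2207587/657763 E=239616/53915] → run D
t=12: vr[A=1024/263 C=3326223872/839963351 D=2865350/657763 E=239616/53915] → run A
t=13: vr[A=1536/263 C=3326223872/839963351 D=2865350/657763 E=239616/53915] → run C
t=14: vr[A=1536/263 C=3999773184/839963351 D=2865350/657763 E=239616/53915] → run D
t=15: vr[A=1536/263 C=3999773184/839963351 D=3523113/657763 E=239616/53915] → run E
t=16: vr[A=1536/263 C=3999773184/839963351 D=3523113/657763] → run C
t=17: vr[A=1536/263 C=4673322496/839963351 D=3523113/657763] → run D
t=18: vr[A=1536/263 C=4673322496/839963351 D=4180876/657763] → run C
t=19: vr[A=1536/263 D=4180876/657763] → run A
t=20: vr[A=2048/263 D=4180876/657763] → run D
t=21: vr[A=2048/263] → run A
t=22: vr[A=2560/263] → run A
t=23: (idle)
t=24: (idle)
t=25: (idle)
t=26: (idle)

context switches = 21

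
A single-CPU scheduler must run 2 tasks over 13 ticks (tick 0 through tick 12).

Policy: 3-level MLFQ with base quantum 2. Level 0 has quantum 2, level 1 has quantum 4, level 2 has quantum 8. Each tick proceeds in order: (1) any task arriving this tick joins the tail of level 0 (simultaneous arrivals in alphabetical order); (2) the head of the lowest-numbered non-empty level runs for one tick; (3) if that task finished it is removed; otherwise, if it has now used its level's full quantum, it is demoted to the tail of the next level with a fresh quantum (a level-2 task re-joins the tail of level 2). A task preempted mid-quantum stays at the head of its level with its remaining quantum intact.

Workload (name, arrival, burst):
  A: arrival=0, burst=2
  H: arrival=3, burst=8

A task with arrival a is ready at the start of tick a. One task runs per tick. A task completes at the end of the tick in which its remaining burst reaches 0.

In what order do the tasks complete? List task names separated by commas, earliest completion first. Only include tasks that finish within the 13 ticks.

t=0: L0/L1/L2 = A/-/- → run A
t=1: L0/L1/L2 = A/-/- → run A
t=2: (idle)
t=3: L0/L1/L2 = H/-/- → run H
t=4: L0/L1/L2 = H/-/- → run H
t=5: L0/L1/L2 = -/H/- → run H
t=6: L0/L1/L2 = -/H/- → run H
t=7: L0/L1/L2 = -/H/- → run H
t=8: L0/L1/L2 = -/H/- → run H
t=9: L0/L1/L2 = -/-/H → run H
t=10: L0/L1/L2 = -/-/H → run H
t=11: (idle)
t=12: (idle)

completion order = A, H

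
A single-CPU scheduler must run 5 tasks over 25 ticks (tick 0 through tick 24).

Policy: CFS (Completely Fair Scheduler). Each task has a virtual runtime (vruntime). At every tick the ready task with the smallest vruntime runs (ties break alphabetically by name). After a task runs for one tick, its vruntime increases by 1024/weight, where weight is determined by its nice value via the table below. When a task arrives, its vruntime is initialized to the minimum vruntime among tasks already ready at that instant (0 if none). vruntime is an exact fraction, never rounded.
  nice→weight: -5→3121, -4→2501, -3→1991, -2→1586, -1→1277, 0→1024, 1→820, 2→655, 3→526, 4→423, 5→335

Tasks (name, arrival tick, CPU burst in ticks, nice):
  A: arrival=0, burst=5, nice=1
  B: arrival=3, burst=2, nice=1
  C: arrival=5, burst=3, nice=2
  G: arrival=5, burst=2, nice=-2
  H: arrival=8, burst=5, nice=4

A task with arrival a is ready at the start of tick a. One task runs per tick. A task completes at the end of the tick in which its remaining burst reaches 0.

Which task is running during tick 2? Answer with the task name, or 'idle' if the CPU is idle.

running at tick 2 = A

t=0: vr[A=0] → run A
t=1: vr[A=256/205] → run A
t=2: vr[A=512/205] → run A
t=3: vr[A=768/205 B=768/205] → run A
t=4: vr[A=1024/205 B=768/205] → run B
t=5: vr[A=1024/205 B=1024/205 C=1024/205 G=1024/205] → run A
t=6: vr[B=1024/205 C=1024/205 G=1024/205] → run B
t=7: vr[C=1024/205 G=1024/205] → run C
t=8: vr[C=176128/26855 G=1024/205 H=1024/205] → run G
t=9: vr[C=176128/26855 G=916992/162565 H=1024/205] → run H
t=10: vr[C=176128/26855 G=916992/162565 H=643072/86715] → run G
t=11: vr[C=176128/26855 H=643072/86715] → run C
t=12: vr[C=218112/26855 H=643072/86715] → run H
t=13: vr[C=218112/26855 H=852992/86715] → run C
t=14: vr[H=852992/86715] → run H
t=15: vr[H=354304/28905] → run H
t=16: vr[H=1272832/86715] → run H
t=17: (idle)
t=18: (idle)
t=19: (idle)
t=20: (idle)
t=21: (idle)
t=22: (idle)
t=23: (idle)
t=24: (idle)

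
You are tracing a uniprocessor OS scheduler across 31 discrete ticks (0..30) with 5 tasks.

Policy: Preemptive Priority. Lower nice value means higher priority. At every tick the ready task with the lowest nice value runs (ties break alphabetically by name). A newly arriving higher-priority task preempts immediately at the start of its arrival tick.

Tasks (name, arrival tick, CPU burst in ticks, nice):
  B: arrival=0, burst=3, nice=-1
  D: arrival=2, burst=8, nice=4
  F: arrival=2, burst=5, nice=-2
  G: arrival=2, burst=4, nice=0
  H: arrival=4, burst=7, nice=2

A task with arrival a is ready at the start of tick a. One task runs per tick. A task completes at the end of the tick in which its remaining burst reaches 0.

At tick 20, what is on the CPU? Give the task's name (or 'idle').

running at tick 20 = D

t=0: ready={B} → run B
t=1: ready={B} → run B
t=2: ready={B,D,F,G} → run F
t=3: ready={B,D,F,G} → run F
t=4: ready={B,D,F,G,H} → run F
t=5: ready={B,D,F,G,H} → run F
t=6: ready={B,D,F,G,H} → run F
t=7: ready={B,D,G,H} → run B
t=8: ready={D,G,H} → run G
t=9: ready={D,G,H} → run G
t=10: ready={D,G,H} → run G
t=11: ready={D,G,H} → run G
t=12: ready={D,H} → run H
t=13: ready={D,H} → run H
t=14: ready={D,H} → run H
t=15: ready={D,H} → run H
t=16: ready={D,H} → run H
t=17: ready={D,H} → run H
t=18: ready={D,H} → run H
t=19: ready={D} → run D
t=20: ready={D} → run D
t=21: ready={D} → run D
t=22: ready={D} → run D
t=23: ready={D} → run D
t=24: ready={D} → run D
t=25: ready={D} → run D
t=26: ready={D} → run D
t=27: (idle)
t=28: (idle)
t=29: (idle)
t=30: (idle)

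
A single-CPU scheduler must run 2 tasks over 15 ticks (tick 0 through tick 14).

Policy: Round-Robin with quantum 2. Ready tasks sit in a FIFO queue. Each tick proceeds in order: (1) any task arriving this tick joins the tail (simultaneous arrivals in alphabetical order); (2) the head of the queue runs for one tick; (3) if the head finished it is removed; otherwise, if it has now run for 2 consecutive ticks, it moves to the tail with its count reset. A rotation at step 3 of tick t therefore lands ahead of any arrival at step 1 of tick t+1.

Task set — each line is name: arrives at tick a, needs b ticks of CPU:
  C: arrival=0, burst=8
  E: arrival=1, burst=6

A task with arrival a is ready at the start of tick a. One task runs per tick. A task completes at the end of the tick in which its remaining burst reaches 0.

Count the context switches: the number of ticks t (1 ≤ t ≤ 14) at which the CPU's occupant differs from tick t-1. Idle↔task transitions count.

context switches = 7

t=0: queue=[C] q_used=0 → run C
t=1: queue=[C,E] q_used=1 → run C
t=2: queue=[E,C] q_used=0 → run E
t=3: queue=[E,C] q_used=1 → run E
t=4: queue=[C,E] q_used=0 → run C
t=5: queue=[C,E] q_used=1 → run C
t=6: queue=[E,C] q_used=0 → run E
t=7: queue=[E,C] q_used=1 → run E
t=8: queue=[C,E] q_used=0 → run C
t=9: queue=[C,E] q_used=1 → run C
t=10: queue=[E,C] q_used=0 → run E
t=11: queue=[E,C] q_used=1 → run E
t=12: queue=[C] q_used=0 → run C
t=13: queue=[C] q_used=1 → run C
t=14: (idle)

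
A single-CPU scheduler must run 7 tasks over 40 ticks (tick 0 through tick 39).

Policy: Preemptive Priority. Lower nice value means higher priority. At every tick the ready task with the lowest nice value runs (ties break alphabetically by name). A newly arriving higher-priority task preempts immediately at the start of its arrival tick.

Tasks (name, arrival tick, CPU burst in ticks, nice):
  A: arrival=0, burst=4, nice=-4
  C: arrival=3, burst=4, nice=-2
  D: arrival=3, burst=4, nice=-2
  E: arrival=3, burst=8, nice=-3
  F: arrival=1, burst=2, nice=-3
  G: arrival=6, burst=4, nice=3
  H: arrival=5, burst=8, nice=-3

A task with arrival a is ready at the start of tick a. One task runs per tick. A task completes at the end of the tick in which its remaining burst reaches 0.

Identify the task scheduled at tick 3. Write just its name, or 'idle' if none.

running at tick 3 = A

t=0: ready={A} → run A
t=1: ready={A,F} → run A
t=2: ready={A,F} → run A
t=3: ready={A,C,D,E,F} → run A
t=4: ready={C,D,E,F} → run E
t=5: ready={C,D,E,F,H} → run E
t=6: ready={C,D,E,F,G,H} → run E
t=7: ready={C,D,E,F,G,H} → run E
t=8: ready={C,D,E,F,G,H} → run E
t=9: ready={C,D,E,F,G,H} → run E
t=10: ready={C,D,E,F,G,H} → run E
t=11: ready={C,D,E,F,G,H} → run E
t=12: ready={C,D,F,G,H} → run F
t=13: ready={C,D,F,G,H} → run F
t=14: ready={C,D,G,H} → run H
t=15: ready={C,D,G,H} → run H
t=16: ready={C,D,G,H} → run H
t=17: ready={C,D,G,H} → run H
t=18: ready={C,D,G,H} → run H
t=19: ready={C,D,G,H} → run H
t=20: ready={C,D,G,H} → run H
t=21: ready={C,D,G,H} → run H
t=22: ready={C,D,G} → run C
t=23: ready={C,D,G} → run C
t=24: ready={C,D,G} → run C
t=25: ready={C,D,G} → run C
t=26: ready={D,G} → run D
t=27: ready={D,G} → run D
t=28: ready={D,G} → run D
t=29: ready={D,G} → run D
t=30: ready={G} → run G
t=31: ready={G} → run G
t=32: ready={G} → run G
t=33: ready={G} → run G
t=34: (idle)
t=35: (idle)
t=36: (idle)
t=37: (idle)
t=38: (idle)
t=39: (idle)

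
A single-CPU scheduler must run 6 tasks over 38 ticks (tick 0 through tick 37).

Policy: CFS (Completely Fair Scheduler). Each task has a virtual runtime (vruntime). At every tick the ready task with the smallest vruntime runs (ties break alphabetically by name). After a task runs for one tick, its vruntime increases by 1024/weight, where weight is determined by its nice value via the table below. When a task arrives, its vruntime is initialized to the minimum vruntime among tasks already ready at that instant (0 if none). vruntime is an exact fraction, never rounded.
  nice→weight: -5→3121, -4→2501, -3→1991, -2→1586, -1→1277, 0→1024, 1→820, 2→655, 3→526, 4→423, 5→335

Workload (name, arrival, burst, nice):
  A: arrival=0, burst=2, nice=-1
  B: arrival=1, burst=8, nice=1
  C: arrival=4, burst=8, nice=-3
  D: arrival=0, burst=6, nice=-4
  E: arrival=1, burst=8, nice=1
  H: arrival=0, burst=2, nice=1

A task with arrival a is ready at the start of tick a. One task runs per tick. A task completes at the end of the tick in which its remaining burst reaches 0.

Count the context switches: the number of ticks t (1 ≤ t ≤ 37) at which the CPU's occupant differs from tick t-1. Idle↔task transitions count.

t=0: vr[A=0 D=0 H=0] → run A
t=1: vr[A=1024/1277 B=0 D=0 E=0 H=0] → run B
t=2: vr[A=1024/1277 B=256/205 D=0 E=0 H=0] → run D
t=3: vr[A=1024/1277 B=256/205 D=1024/2501 E=0 H=0] → run E
t=4: vr[A=1024/1277 B=256/205 C=0 D=1024/2501 E=256/205 H=0] → run C
t=5: vr[A=1024/1277 B=256/205 C=1024/1991 D=1024/2501 E=256/205 H=0] → run H
t=6: vr[A=1024/1277 B=256/205 C=1024/1991 D=1024/2501 E=256/205 H=256/205] → run D
t=7: vr[A=1024/1277 B=256/205 C=1024/1991 D=2048/2501 E=256/205 H=256/205] → run C
t=8: vr[A=1024/1277 B=256/205 C=2048/1991 D=2048/2501 E=256/205 H=256/205] → run A
t=9: vr[B=256/205 C=2048/1991 D=2048/2501 E=256/205 H=256/205] → run D
t=10: vr[B=256/205 C=2048/1991 D=3072/2501 E=256/205 H=256/205] → run C
t=11: vr[B=256/205 C=3072/1991 D=3072/2501 E=256/205 H=256/205] → run D
t=12: vr[B=256/205 C=3072/1991 D=4096/2501 E=256/205 H=256/205] → run B
t=13: vr[B=512/205 C=3072/1991 D=4096/2501 E=256/205 H=256/205] → run E
t=14: vr[B=512/205 C=3072/1991 D=4096/2501 E=512/205 H=256/205] → run H
t=15: vr[B=512/205 C=3072/1991 D=4096/2501 E=512/205] → run C
t=16: vr[B=512/205 C=4096/1991 D=4096/2501 E=512/205] → run D
t=17: vr[B=512/205 C=4096/1991 D=5120/2501 E=512/205] → run D
t=18: vr[B=512/205 C=4096/1991 E=512/205] → run C
t=19: vr[B=512/205 C=5120/1991 E=512/205] → run B
t=20: vr[B=768/205 C=5120/1991 E=512/205] → run E
t=21: vr[B=768/205 C=5120/1991 E=768/205] → run C
t=22: vr[B=768/205 C=6144/1991 E=768/205] → run C
t=23: vr[B=768/205 C=7168/1991 E=768/205] → run C
t=24: vr[B=768/205 E=768/205] → run B
t=25: vr[B=1024/205 E=768/205] → run E
t=26: vr[B=1024/205 E=1024/205] → run B
t=27: vr[B=256/41 E=1024/205] → run E
t=28: vr[B=256/41 E=256/41] → run B
t=29: vr[B=1536/205 E=256/41] → run E
t=30: vr[B=1536/205 E=1536/205] → run B
t=31: vr[B=1792/205 E=1536/205] → run E
t=32: vr[B=1792/205 E=1792/205] → run B
t=33: vr[E=1792/205] → run E
t=34: (idle)
t=35: (idle)
t=36: (idle)
t=37: (idle)

context switches = 31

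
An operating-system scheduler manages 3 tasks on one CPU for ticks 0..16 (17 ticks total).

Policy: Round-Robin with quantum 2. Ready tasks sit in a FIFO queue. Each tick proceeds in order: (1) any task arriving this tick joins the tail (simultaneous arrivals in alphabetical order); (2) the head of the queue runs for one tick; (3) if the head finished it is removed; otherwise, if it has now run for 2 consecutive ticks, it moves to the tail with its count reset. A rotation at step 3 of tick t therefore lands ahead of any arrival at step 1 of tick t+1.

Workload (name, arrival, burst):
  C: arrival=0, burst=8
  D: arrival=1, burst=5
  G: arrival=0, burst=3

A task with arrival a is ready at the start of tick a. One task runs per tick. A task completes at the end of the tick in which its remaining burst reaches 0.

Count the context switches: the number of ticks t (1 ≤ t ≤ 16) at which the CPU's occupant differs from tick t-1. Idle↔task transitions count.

context switches = 9

t=0: queue=[C,G] q_used=0 → run C
t=1: queue=[C,G,D] q_used=1 → run C
t=2: queue=[G,D,C] q_used=0 → run G
t=3: queue=[G,D,C] q_used=1 → run G
t=4: queue=[D,C,G] q_used=0 → run D
t=5: queue=[D,C,G] q_used=1 → run D
t=6: queue=[C,G,D] q_used=0 → run C
t=7: queue=[C,G,D] q_used=1 → run C
t=8: queue=[G,D,C] q_used=0 → run G
t=9: queue=[D,C] q_used=0 → run D
t=10: queue=[D,C] q_used=1 → run D
t=11: queue=[C,D] q_used=0 → run C
t=12: queue=[C,D] q_used=1 → run C
t=13: queue=[D,C] q_used=0 → run D
t=14: queue=[C] q_used=0 → run C
t=15: queue=[C] q_used=1 → run C
t=16: (idle)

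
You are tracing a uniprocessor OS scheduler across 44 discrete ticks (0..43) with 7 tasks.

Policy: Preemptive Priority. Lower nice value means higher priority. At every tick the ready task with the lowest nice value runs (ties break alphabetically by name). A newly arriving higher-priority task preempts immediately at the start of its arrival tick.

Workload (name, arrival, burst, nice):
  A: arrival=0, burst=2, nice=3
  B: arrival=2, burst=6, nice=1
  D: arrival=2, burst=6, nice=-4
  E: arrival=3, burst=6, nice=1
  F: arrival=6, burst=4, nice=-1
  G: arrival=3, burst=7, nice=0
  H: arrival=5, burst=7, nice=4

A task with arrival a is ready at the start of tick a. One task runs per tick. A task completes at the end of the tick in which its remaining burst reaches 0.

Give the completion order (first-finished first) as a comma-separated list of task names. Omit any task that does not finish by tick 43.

t=0: ready={A} → run A
t=1: ready={A} → run A
t=2: ready={B,D} → run D
t=3: ready={B,D,E,G} → run D
t=4: ready={B,D,E,G} → run D
t=5: ready={B,D,E,G,H} → run D
t=6: ready={B,D,E,F,G,H} → run D
t=7: ready={B,D,E,F,G,H} → run D
t=8: ready={B,E,F,G,H} → run F
t=9: ready={B,E,F,G,H} → run F
t=10: ready={B,E,F,G,H} → run F
t=11: ready={B,E,F,G,H} → run F
t=12: ready={B,E,G,H} → run G
t=13: ready={B,E,G,H} → run G
t=14: ready={B,E,G,H} → run G
t=15: ready={B,E,G,H} → run G
t=16: ready={B,E,G,H} → run G
t=17: ready={B,E,G,H} → run G
t=18: ready={B,E,G,H} → run G
t=19: ready={B,E,H} → run B
t=20: ready={B,E,H} → run B
t=21: ready={B,E,H} → run B
t=22: ready={B,E,H} → run B
t=23: ready={B,E,H} → run B
t=24: ready={B,E,H} → run B
t=25: ready={E,H} → run E
t=26: ready={E,H} → run E
t=27: ready={E,H} → run E
t=28: ready={E,H} → run E
t=29: ready={E,H} → run E
t=30: ready={E,H} → run E
t=31: ready={H} → run H
t=32: ready={H} → run H
t=33: ready={H} → run H
t=34: ready={H} → run H
t=35: ready={H} → run H
t=36: ready={H} → run H
t=37: ready={H} → run H
t=38: (idle)
t=39: (idle)
t=40: (idle)
t=41: (idle)
t=42: (idle)
t=43: (idle)

completion order = A, D, F, G, B, E, H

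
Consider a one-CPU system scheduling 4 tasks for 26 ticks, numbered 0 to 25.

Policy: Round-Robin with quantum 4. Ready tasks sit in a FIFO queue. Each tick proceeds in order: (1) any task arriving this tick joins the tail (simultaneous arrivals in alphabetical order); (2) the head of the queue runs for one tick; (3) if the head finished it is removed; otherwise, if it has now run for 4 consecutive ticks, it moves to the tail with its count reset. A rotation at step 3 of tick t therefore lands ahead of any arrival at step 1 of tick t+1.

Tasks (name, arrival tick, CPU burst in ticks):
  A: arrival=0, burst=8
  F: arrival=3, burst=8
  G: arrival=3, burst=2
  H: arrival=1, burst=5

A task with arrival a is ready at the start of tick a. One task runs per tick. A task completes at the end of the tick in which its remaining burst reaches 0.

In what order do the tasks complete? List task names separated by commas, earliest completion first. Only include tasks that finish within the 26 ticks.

completion order = G, A, H, F

t=0: queue=[A] q_used=0 → run A
t=1: queue=[A,H] q_used=1 → run A
t=2: queue=[A,H] q_used=2 → run A
t=3: queue=[A,H,F,G] q_used=3 → run A
t=4: queue=[H,F,G,A] q_used=0 → run H
t=5: queue=[H,F,G,A] q_used=1 → run H
t=6: queue=[H,F,G,A] q_used=2 → run H
t=7: queue=[H,F,G,A] q_used=3 → run H
t=8: queue=[F,G,A,H] q_used=0 → run F
t=9: queue=[F,G,A,H] q_used=1 → run F
t=10: queue=[F,G,A,H] q_used=2 → run F
t=11: queue=[F,G,A,H] q_used=3 → run F
t=12: queue=[G,A,H,F] q_used=0 → run G
t=13: queue=[G,A,H,F] q_used=1 → run G
t=14: queue=[A,H,F] q_used=0 → run A
t=15: queue=[A,H,F] q_used=1 → run A
t=16: queue=[A,H,F] q_used=2 → run A
t=17: queue=[A,H,F] q_used=3 → run A
t=18: queue=[H,F] q_used=0 → run H
t=19: queue=[F] q_used=0 → run F
t=20: queue=[F] q_used=1 → run F
t=21: queue=[F] q_used=2 → run F
t=22: queue=[F] q_used=3 → run F
t=23: (idle)
t=24: (idle)
t=25: (idle)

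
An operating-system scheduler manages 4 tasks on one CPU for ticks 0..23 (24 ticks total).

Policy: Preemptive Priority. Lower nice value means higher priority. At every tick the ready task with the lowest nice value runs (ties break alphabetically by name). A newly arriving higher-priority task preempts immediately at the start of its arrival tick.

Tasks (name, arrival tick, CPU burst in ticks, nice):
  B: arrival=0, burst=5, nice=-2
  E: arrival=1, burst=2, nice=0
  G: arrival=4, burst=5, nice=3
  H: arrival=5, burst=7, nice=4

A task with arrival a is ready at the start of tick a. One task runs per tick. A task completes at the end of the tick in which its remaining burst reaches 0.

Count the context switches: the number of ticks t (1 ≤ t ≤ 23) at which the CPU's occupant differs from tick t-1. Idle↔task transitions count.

t=0: ready={B} → run B
t=1: ready={B,E} → run B
t=2: ready={B,E} → run B
t=3: ready={B,E} → run B
t=4: ready={B,E,G} → run B
t=5: ready={E,G,H} → run E
t=6: ready={E,G,H} → run E
t=7: ready={G,H} → run G
t=8: ready={G,H} → run G
t=9: ready={G,H} → run G
t=10: ready={G,H} → run G
t=11: ready={G,H} → run G
t=12: ready={H} → run H
t=13: ready={H} → run H
t=14: ready={H} → run H
t=15: ready={H} → run H
t=16: ready={H} → run H
t=17: ready={H} → run H
t=18: ready={H} → run H
t=19: (idle)
t=20: (idle)
t=21: (idle)
t=22: (idle)
t=23: (idle)

context switches = 4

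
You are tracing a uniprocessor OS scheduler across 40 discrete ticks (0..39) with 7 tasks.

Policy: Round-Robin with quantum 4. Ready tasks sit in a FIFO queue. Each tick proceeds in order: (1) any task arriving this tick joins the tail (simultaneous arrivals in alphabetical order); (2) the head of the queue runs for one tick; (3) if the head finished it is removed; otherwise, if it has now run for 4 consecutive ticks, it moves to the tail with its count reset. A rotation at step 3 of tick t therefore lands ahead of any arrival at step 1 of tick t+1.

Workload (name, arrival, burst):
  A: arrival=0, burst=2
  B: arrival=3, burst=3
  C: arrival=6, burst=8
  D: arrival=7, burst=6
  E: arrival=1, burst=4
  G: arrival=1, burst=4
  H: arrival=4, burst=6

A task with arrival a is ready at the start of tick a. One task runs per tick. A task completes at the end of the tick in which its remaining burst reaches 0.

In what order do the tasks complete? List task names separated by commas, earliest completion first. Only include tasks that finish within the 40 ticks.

t=0: queue=[A] q_used=0 → run A
t=1: queue=[A,E,G] q_used=1 → run A
t=2: queue=[E,G] q_used=0 → run E
t=3: queue=[E,G,B] q_used=1 → run E
t=4: queue=[E,G,B,H] q_used=2 → run E
t=5: queue=[E,G,B,H] q_used=3 → run E
t=6: queue=[G,B,H,C] q_used=0 → run G
t=7: queue=[G,B,H,C,D] q_used=1 → run G
t=8: queue=[G,B,H,C,D] q_used=2 → run G
t=9: queue=[G,B,H,C,D] q_used=3 → run G
t=10: queue=[B,H,C,D] q_used=0 → run B
t=11: queue=[B,H,C,D] q_used=1 → run B
t=12: queue=[B,H,C,D] q_used=2 → run B
t=13: queue=[H,C,D] q_used=0 → run H
t=14: queue=[H,C,D] q_used=1 → run H
t=15: queue=[H,C,D] q_used=2 → run H
t=16: queue=[H,C,D] q_used=3 → run H
t=17: queue=[C,D,H] q_used=0 → run C
t=18: queue=[C,D,H] q_used=1 → run C
t=19: queue=[C,D,H] q_used=2 → run C
t=20: queue=[C,D,H] q_used=3 → run C
t=21: queue=[D,H,C] q_used=0 → run D
t=22: queue=[D,H,C] q_used=1 → run D
t=23: queue=[D,H,C] q_used=2 → run D
t=24: queue=[D,H,C] q_used=3 → run D
t=25: queue=[H,C,D] q_used=0 → run H
t=26: queue=[H,C,D] q_used=1 → run H
t=27: queue=[C,D] q_used=0 → run C
t=28: queue=[C,D] q_used=1 → run C
t=29: queue=[C,D] q_used=2 → run C
t=30: queue=[C,D] q_used=3 → run C
t=31: queue=[D] q_used=0 → run D
t=32: queue=[D] q_used=1 → run D
t=33: (idle)
t=34: (idle)
t=35: (idle)
t=36: (idle)
t=37: (idle)
t=38: (idle)
t=39: (idle)

completion order = A, E, G, B, H, C, D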